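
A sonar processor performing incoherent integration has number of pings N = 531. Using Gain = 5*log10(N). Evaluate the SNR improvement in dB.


Gain = 5*log10(531) = 13.63

13.63 dB


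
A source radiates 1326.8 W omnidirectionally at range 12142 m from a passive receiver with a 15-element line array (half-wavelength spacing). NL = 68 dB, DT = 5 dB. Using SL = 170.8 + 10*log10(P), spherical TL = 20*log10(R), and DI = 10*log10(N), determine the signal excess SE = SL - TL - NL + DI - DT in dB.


59.1 dB


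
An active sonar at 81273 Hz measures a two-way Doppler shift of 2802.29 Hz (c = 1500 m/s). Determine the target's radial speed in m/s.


From fd = 2*f*v/c, v = c*fd/(2*f) = 1500 * 2802.29 / (2*81273) = 25.86

25.86 m/s


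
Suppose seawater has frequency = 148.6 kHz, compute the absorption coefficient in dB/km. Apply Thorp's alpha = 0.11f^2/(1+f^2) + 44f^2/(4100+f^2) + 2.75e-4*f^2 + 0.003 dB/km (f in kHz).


43.295 dB/km


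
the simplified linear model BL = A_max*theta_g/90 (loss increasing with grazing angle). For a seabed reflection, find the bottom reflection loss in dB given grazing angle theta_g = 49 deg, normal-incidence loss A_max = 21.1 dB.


BL = A_max * theta_g / 90 = 21.1 * 49 / 90 = 11.49

11.49 dB


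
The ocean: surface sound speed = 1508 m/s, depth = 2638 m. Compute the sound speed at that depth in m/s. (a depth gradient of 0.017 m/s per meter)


c = 1508 + 0.017 * 2638 = 1552.846

1552.846 m/s


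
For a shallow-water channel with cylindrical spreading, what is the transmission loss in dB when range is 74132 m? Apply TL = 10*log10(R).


48.7 dB


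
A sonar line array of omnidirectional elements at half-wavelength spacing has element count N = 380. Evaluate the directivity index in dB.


DI = 10*log10(380) = 25.8

25.8 dB


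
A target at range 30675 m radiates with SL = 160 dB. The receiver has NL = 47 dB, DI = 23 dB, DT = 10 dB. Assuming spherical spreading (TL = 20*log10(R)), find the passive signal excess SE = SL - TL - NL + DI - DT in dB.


Step 1: TL = 20*log10(30675) = 89.74 dB
Step 2: SE = 160 - 89.74 - 47 + 23 - 10 = 36.26

36.26 dB


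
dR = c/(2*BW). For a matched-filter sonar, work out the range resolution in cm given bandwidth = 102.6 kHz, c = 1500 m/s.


dR = c/(2*BW) = 1500 / (2 * 102.6e3) = 0.0073 m = 0.73 cm

0.73 cm


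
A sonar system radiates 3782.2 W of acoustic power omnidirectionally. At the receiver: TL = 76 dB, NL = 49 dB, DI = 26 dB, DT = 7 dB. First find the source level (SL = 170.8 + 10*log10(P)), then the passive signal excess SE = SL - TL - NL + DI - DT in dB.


Step 1: SL = 170.8 + 10*log10(3782.2) = 206.58 dB
Step 2: SE = SL - TL - NL + DI - DT = 206.58 - 76 - 49 + 26 - 7 = 100.58

100.58 dB


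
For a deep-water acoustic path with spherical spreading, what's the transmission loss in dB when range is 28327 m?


TL = 20*log10(28327) = 89.04

89.04 dB


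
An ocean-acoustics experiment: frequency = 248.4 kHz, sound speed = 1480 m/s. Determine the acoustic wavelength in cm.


0.6 cm


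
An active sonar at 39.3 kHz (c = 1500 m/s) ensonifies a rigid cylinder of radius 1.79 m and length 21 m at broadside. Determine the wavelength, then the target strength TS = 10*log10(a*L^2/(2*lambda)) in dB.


Step 1: lambda = c/f = 1500/39300 = 0.03817 m
Step 2: TS = 10*log10(a*L^2/(2*lambda)) = 10*log10(1.79*21^2/(2*0.03817)) = 40.15

40.15 dB


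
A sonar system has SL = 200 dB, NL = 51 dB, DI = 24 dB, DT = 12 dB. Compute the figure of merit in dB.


FOM = SL - NL + DI - DT = 200 - 51 + 24 - 12 = 161

161 dB


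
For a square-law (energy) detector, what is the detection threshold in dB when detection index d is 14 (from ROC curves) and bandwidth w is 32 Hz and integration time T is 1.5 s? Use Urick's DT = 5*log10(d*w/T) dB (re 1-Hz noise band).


12.38 dB


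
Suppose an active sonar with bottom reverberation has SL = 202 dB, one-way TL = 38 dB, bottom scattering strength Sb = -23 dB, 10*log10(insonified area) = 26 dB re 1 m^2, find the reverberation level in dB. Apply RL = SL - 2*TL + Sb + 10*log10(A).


RL = SL - 2*TL + Sb + 10*log10(A) = 202 - 2*38 + (-23) + 26 = 129

129 dB


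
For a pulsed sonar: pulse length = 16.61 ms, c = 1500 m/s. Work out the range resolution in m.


dR = c*tau/2 = 1500 * 16.61e-3 / 2 = 12.4575

12.4575 m


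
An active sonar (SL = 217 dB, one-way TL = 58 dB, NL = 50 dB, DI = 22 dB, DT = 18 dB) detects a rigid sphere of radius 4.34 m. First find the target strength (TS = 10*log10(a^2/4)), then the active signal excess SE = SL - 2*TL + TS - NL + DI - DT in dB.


Step 1: TS = 10*log10(4.34^2/4) = 6.73 dB
Step 2: SE = SL - 2*TL + TS - NL + DI - DT = 217 - 2*58 + (6.73) - 50 + 22 - 18 = 61.73

61.73 dB


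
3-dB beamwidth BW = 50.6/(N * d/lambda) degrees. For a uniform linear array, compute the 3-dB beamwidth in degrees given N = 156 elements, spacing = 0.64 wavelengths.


BW = 50.6 / (156 * 0.64) = 50.6 / 99.84 = 0.51

0.51 deg


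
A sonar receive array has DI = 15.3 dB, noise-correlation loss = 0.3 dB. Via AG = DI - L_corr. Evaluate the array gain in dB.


AG = DI - L_corr = 15.3 - 0.3 = 15.0

15.0 dB


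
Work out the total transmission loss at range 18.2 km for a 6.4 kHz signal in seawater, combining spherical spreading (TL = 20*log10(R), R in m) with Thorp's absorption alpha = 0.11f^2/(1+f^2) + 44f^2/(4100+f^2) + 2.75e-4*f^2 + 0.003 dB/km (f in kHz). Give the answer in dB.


95.34 dB


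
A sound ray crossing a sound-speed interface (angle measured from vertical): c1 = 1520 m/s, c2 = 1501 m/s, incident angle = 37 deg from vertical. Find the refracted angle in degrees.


36.46 deg


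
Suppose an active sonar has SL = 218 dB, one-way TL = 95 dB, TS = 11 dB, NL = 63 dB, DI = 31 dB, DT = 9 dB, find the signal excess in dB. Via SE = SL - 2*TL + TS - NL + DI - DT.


SE = SL - 2*TL + TS - NL + DI - DT = 218 - 2*95 + (11) - 63 + 31 - 9 = -2

-2 dB


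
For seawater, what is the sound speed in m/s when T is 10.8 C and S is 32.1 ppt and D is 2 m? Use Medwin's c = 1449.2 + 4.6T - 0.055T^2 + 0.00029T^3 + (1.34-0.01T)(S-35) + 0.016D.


1489.29 m/s


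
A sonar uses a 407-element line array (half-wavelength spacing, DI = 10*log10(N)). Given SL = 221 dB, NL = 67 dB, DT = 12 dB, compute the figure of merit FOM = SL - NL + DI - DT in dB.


Step 1: DI = 10*log10(407) = 26.1 dB
Step 2: FOM = SL - NL + DI - DT = 221 - 67 + 26.1 - 12 = 168.1

168.1 dB


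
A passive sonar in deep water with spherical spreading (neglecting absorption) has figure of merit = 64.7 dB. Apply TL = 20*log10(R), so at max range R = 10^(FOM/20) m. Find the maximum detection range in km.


At max range FOM = TL, so 20*log10(R) = 64.7
R = 10^(64.7/20) = 1717.91 m = 1.72 km

1.72 km


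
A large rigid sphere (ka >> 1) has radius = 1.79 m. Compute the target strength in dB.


TS = 10*log10(1.79^2 / 4) = 10*log10(0.801025) = -0.96

-0.96 dB


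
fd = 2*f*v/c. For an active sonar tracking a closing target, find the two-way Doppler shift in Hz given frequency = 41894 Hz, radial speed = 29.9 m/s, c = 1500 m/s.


fd = 2*f*v/c = 2 * 41894 * 29.9 / 1500 = 1670.17

1670.17 Hz


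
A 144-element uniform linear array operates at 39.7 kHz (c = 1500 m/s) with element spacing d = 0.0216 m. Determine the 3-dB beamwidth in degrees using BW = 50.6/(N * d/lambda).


Step 1: lambda = 1500/39700 = 0.03778 m
Step 2: d/lambda = 0.0216/0.03778 = 0.5717
Step 3: BW = 50.6/(N * d/lambda) = 50.6/(144 * 0.5717) = 0.61

0.61 deg


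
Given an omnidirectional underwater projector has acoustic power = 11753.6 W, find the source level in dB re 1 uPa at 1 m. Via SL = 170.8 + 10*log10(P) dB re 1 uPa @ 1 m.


211.5 dB


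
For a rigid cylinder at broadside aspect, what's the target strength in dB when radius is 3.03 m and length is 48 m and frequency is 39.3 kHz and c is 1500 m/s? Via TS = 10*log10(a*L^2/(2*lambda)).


lambda = 1500/39300 = 0.03817 m
TS = 10*log10(3.03*48^2/(2*0.03817)) = 49.61

49.61 dB


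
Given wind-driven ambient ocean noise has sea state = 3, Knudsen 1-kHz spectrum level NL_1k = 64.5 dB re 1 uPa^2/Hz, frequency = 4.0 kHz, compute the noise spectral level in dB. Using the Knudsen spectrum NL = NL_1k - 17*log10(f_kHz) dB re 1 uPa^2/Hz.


NL = NL_1k - 17*log10(f_kHz) = 64.5 - 17*log10(4.0) = 64.5 - (10.24) = 54.26

54.26 dB


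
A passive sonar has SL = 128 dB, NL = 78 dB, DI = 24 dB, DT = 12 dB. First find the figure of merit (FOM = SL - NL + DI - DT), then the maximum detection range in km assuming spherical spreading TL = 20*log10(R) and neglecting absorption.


Step 1: FOM = SL - NL + DI - DT = 128 - 78 + 24 - 12 = 62 dB
Step 2: at max range FOM = TL = 20*log10(R), so R = 10^(62/20) = 1258.93 m = 1.26 km

1.26 km


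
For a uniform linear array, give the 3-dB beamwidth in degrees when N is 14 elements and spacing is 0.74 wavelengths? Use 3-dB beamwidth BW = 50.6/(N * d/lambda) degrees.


4.88 deg


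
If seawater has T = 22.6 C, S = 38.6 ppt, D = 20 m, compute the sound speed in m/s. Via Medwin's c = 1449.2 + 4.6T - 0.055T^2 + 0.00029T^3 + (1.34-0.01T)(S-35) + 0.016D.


1532.75 m/s


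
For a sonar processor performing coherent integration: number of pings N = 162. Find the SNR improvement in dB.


Gain = 10*log10(162) = 22.1

22.1 dB


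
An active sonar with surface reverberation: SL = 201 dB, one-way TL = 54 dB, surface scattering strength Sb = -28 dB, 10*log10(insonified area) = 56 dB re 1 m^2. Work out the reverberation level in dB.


RL = SL - 2*TL + Sb + 10*log10(A) = 201 - 2*54 + (-28) + 56 = 121

121 dB


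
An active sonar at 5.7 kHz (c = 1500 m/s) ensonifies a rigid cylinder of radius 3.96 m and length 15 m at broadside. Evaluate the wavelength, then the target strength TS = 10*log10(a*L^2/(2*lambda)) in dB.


Step 1: lambda = c/f = 1500/5700 = 0.26316 m
Step 2: TS = 10*log10(a*L^2/(2*lambda)) = 10*log10(3.96*15^2/(2*0.26316)) = 32.29

32.29 dB


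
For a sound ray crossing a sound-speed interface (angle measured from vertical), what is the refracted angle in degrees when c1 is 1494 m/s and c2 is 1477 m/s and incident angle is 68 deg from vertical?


66.44 deg


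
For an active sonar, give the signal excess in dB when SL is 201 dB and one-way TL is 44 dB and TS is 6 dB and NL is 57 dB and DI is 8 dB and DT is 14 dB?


SE = SL - 2*TL + TS - NL + DI - DT = 201 - 2*44 + (6) - 57 + 8 - 14 = 56

56 dB


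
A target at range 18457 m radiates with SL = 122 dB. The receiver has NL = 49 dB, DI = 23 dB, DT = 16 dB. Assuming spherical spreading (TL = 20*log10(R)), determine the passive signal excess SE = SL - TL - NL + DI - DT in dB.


-5.32 dB


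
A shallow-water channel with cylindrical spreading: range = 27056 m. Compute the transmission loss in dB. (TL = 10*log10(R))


TL = 10*log10(27056) = 44.32

44.32 dB


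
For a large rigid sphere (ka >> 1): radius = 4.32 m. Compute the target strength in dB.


TS = 10*log10(4.32^2 / 4) = 10*log10(4.6656) = 6.69

6.69 dB


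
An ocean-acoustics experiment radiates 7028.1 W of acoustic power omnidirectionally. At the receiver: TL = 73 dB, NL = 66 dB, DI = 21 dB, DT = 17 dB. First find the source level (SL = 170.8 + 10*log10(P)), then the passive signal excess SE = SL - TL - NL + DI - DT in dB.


Step 1: SL = 170.8 + 10*log10(7028.1) = 209.27 dB
Step 2: SE = SL - TL - NL + DI - DT = 209.27 - 73 - 66 + 21 - 17 = 74.27

74.27 dB


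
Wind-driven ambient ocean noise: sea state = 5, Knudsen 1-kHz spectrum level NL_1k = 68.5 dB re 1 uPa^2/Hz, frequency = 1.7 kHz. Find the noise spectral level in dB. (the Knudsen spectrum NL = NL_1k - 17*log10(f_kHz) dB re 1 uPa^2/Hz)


NL = NL_1k - 17*log10(f_kHz) = 68.5 - 17*log10(1.7) = 68.5 - (3.92) = 64.58

64.58 dB


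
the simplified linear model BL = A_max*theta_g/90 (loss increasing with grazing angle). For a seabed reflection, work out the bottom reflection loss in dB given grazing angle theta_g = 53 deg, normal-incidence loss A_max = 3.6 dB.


BL = A_max * theta_g / 90 = 3.6 * 53 / 90 = 2.12

2.12 dB


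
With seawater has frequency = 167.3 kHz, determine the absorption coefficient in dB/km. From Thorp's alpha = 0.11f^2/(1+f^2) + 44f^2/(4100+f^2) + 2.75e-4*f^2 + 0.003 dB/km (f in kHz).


f^2 = 27989.29
alpha = 0.11*27989.29/(1+27989.29) + 44*27989.29/(4100+27989.29) + 2.75e-4*27989.29 + 0.003 = 46.188

46.188 dB/km


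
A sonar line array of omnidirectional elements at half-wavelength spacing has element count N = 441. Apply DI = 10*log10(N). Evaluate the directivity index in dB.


26.44 dB


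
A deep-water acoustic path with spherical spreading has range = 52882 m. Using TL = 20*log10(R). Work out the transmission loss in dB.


TL = 20*log10(52882) = 94.47

94.47 dB


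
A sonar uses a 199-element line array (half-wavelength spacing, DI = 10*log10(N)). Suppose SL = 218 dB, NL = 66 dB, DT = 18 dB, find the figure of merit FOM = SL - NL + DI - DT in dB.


156.99 dB


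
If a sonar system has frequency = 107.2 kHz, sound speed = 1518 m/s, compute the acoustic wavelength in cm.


lambda = c/f = 1518 / 107200 = 0.0142 m = 1.42 cm

1.42 cm


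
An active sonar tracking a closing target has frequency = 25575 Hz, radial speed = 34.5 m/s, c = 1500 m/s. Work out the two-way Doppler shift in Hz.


1176.45 Hz


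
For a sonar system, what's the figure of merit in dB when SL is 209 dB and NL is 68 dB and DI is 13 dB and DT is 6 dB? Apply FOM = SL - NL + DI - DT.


FOM = SL - NL + DI - DT = 209 - 68 + 13 - 6 = 148

148 dB


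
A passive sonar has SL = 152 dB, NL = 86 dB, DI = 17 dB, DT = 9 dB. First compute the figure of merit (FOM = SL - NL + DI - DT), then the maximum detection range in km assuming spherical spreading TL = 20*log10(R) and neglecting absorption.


Step 1: FOM = SL - NL + DI - DT = 152 - 86 + 17 - 9 = 74 dB
Step 2: at max range FOM = TL = 20*log10(R), so R = 10^(74/20) = 5011.87 m = 5.01 km

5.01 km


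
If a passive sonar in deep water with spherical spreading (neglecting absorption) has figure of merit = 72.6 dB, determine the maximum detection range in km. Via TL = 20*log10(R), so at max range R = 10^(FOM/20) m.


At max range FOM = TL, so 20*log10(R) = 72.6
R = 10^(72.6/20) = 4265.8 m = 4.27 km

4.27 km


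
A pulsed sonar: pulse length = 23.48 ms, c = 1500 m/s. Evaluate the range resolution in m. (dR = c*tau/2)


dR = c*tau/2 = 1500 * 23.48e-3 / 2 = 17.61

17.61 m


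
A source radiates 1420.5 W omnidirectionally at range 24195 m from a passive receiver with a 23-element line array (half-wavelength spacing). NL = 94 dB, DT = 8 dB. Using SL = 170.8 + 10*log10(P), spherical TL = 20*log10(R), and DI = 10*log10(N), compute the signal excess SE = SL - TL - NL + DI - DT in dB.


Step 1: SL = 170.8 + 10*log10(1420.5) = 202.32 dB
Step 2: TL = 20*log10(24195) = 87.67 dB
Step 3: DI = 10*log10(23) = 13.62 dB
Step 4: SE = SL - TL - NL + DI - DT = 202.32 - 87.67 - 94 + 13.62 - 8 = 26.27

26.27 dB


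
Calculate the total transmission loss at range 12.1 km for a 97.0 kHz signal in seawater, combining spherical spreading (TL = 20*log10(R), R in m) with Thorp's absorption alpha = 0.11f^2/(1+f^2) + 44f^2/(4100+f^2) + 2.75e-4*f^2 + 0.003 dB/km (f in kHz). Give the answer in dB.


485.15 dB


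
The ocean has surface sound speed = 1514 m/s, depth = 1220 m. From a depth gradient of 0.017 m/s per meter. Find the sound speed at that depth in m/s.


c = 1514 + 0.017 * 1220 = 1534.74

1534.74 m/s


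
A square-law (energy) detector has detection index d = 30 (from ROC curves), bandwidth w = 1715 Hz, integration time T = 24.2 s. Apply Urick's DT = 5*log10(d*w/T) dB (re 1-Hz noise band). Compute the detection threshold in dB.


DT = 5*log10(d*w/T) = 5*log10(30 * 1715 / 24.2) = 5*log10(2126.03) = 16.64

16.64 dB


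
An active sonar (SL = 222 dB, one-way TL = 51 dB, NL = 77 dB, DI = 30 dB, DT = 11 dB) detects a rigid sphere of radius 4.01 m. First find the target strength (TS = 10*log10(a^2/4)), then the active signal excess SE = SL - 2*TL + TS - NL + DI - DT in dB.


Step 1: TS = 10*log10(4.01^2/4) = 6.04 dB
Step 2: SE = SL - 2*TL + TS - NL + DI - DT = 222 - 2*51 + (6.04) - 77 + 30 - 11 = 68.04

68.04 dB


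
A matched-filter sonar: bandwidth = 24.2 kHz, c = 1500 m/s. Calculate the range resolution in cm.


dR = c/(2*BW) = 1500 / (2 * 24.2e3) = 0.031 m = 3.1 cm

3.1 cm


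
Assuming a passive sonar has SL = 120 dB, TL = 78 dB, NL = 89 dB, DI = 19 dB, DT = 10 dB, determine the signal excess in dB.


-38 dB


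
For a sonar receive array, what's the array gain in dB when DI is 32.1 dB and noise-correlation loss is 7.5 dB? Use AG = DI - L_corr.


AG = DI - L_corr = 32.1 - 7.5 = 24.6

24.6 dB


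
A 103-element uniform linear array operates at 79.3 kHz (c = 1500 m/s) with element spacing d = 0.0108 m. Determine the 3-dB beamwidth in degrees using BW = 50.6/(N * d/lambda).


0.86 deg


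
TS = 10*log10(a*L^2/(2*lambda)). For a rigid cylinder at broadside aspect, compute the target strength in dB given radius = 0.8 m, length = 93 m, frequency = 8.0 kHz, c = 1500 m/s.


lambda = 1500/8000 = 0.1875 m
TS = 10*log10(0.8*93^2/(2*0.1875)) = 42.66

42.66 dB


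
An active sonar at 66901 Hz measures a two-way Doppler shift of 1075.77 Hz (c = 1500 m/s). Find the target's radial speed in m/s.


From fd = 2*f*v/c, v = c*fd/(2*f) = 1500 * 1075.77 / (2*66901) = 12.06

12.06 m/s


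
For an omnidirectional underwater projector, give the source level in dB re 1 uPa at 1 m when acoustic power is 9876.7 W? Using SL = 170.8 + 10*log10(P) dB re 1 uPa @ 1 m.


SL = 170.8 + 10*log10(9876.7) = 170.8 + 39.95 = 210.75

210.75 dB


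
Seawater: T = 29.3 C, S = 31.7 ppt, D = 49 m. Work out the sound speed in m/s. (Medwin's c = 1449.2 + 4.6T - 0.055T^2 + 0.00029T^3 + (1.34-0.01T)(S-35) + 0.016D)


c = 1449.2 + 4.6*29.3 - 0.055*29.3^2 + 0.00029*29.3^3 + (1.34 - 0.01*29.3)*(31.7 - 35) + 0.016*49 = 1541.39

1541.39 m/s


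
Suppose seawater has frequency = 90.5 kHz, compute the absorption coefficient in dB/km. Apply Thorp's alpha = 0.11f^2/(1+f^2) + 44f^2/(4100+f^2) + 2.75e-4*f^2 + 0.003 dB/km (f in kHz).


31.687 dB/km


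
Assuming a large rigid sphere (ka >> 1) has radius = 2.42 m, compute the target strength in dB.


TS = 10*log10(2.42^2 / 4) = 10*log10(1.4641) = 1.66

1.66 dB


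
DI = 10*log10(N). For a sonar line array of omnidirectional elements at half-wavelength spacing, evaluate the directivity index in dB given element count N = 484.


DI = 10*log10(484) = 26.85

26.85 dB


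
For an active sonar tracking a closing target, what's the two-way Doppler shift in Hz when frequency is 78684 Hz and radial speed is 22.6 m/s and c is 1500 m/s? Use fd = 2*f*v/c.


fd = 2*f*v/c = 2 * 78684 * 22.6 / 1500 = 2371.01

2371.01 Hz


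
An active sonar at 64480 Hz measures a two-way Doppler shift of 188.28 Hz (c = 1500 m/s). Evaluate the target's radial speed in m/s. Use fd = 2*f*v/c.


From fd = 2*f*v/c, v = c*fd/(2*f) = 1500 * 188.28 / (2*64480) = 2.19

2.19 m/s


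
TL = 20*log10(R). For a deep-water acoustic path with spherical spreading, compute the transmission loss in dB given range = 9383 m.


79.45 dB


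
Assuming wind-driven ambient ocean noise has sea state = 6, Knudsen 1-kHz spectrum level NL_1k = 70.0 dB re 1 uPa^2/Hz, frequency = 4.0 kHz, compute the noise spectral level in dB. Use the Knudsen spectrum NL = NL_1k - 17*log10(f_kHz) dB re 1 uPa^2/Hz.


59.76 dB


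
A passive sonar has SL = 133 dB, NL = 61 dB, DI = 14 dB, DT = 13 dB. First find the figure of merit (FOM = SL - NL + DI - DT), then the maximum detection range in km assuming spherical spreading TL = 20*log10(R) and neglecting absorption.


Step 1: FOM = SL - NL + DI - DT = 133 - 61 + 14 - 13 = 73 dB
Step 2: at max range FOM = TL = 20*log10(R), so R = 10^(73/20) = 4466.84 m = 4.47 km

4.47 km


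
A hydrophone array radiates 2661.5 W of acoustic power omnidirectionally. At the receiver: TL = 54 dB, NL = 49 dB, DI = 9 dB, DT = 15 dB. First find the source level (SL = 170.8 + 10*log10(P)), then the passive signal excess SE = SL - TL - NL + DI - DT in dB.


Step 1: SL = 170.8 + 10*log10(2661.5) = 205.05 dB
Step 2: SE = SL - TL - NL + DI - DT = 205.05 - 54 - 49 + 9 - 15 = 96.05

96.05 dB


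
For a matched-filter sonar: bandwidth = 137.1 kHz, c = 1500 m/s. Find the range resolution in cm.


0.55 cm


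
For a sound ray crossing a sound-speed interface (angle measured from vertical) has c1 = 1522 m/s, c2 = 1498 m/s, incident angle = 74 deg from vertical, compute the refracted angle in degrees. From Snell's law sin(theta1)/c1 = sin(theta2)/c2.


71.1 deg


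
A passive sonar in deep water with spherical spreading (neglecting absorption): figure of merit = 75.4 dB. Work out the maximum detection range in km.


At max range FOM = TL, so 20*log10(R) = 75.4
R = 10^(75.4/20) = 5888.44 m = 5.89 km

5.89 km


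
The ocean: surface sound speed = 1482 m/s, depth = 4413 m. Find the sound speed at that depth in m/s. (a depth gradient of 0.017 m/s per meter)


1557.021 m/s


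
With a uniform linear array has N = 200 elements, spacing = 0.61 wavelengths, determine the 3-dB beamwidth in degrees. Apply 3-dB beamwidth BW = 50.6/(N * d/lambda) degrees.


BW = 50.6 / (200 * 0.61) = 50.6 / 122.0 = 0.41

0.41 deg


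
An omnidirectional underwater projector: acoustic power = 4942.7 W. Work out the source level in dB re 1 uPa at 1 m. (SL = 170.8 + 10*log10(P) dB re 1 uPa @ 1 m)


SL = 170.8 + 10*log10(4942.7) = 170.8 + 36.94 = 207.74

207.74 dB


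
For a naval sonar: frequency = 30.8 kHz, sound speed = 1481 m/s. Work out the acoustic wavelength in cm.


lambda = c/f = 1481 / 30800 = 0.0481 m = 4.81 cm

4.81 cm


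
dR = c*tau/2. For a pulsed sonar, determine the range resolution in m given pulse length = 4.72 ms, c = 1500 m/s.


dR = c*tau/2 = 1500 * 4.72e-3 / 2 = 3.54

3.54 m


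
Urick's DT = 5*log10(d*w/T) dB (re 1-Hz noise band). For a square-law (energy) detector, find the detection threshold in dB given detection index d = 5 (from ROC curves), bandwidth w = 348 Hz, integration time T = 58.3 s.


7.37 dB


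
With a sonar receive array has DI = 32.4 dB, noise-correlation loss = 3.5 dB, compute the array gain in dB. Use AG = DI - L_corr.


AG = DI - L_corr = 32.4 - 3.5 = 28.9

28.9 dB


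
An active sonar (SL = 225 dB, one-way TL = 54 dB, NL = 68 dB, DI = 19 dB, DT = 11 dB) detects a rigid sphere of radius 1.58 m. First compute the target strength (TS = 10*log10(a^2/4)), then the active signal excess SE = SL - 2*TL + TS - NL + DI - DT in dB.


Step 1: TS = 10*log10(1.58^2/4) = -2.05 dB
Step 2: SE = SL - 2*TL + TS - NL + DI - DT = 225 - 2*54 + (-2.05) - 68 + 19 - 11 = 54.95

54.95 dB


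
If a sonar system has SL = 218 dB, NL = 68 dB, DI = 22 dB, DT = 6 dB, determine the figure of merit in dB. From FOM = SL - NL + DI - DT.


FOM = SL - NL + DI - DT = 218 - 68 + 22 - 6 = 166

166 dB


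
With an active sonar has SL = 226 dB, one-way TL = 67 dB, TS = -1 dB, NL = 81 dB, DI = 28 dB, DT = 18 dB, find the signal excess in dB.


SE = SL - 2*TL + TS - NL + DI - DT = 226 - 2*67 + (-1) - 81 + 28 - 18 = 20

20 dB


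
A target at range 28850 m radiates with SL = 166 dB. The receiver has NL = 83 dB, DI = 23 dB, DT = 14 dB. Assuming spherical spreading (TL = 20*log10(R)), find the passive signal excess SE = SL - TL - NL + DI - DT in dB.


2.8 dB


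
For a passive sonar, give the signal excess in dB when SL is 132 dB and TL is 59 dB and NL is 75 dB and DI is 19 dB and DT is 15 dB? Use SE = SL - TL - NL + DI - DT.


2 dB


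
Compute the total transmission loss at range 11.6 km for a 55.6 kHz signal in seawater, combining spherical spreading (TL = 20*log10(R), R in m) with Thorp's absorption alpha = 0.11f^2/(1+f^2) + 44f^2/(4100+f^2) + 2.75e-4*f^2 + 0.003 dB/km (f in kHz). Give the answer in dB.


311.87 dB


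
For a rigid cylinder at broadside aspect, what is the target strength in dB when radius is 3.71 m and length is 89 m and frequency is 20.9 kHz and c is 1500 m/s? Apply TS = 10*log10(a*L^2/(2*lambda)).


lambda = 1500/20900 = 0.07177 m
TS = 10*log10(3.71*89^2/(2*0.07177)) = 53.11

53.11 dB


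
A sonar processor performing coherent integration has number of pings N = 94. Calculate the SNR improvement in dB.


Gain = 10*log10(94) = 19.73

19.73 dB


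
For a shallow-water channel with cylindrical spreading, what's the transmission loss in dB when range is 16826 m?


TL = 10*log10(16826) = 42.26

42.26 dB


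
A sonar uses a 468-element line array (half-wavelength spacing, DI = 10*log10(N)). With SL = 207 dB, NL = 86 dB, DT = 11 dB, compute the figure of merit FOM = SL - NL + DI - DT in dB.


136.7 dB


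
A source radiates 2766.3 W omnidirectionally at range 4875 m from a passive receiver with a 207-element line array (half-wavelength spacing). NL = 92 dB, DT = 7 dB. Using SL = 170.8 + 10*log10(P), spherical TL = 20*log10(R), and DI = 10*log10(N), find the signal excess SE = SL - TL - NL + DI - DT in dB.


Step 1: SL = 170.8 + 10*log10(2766.3) = 205.22 dB
Step 2: TL = 20*log10(4875) = 73.76 dB
Step 3: DI = 10*log10(207) = 23.16 dB
Step 4: SE = SL - TL - NL + DI - DT = 205.22 - 73.76 - 92 + 23.16 - 7 = 55.62

55.62 dB


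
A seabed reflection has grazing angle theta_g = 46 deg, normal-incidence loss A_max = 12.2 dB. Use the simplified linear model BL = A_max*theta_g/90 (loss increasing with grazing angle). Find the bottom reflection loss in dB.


6.24 dB


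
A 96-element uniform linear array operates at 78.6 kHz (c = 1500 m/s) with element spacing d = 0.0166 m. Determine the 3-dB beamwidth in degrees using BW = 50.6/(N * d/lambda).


Step 1: lambda = 1500/78600 = 0.01908 m
Step 2: d/lambda = 0.0166/0.01908 = 0.87
Step 3: BW = 50.6/(N * d/lambda) = 50.6/(96 * 0.87) = 0.61

0.61 deg


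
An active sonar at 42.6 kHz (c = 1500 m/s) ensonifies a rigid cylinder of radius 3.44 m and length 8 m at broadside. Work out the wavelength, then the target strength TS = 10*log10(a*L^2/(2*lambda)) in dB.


Step 1: lambda = c/f = 1500/42600 = 0.03521 m
Step 2: TS = 10*log10(a*L^2/(2*lambda)) = 10*log10(3.44*8^2/(2*0.03521)) = 34.95

34.95 dB


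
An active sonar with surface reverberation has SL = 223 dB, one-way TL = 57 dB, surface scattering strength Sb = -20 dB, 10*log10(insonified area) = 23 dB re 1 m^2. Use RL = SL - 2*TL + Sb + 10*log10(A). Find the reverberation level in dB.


RL = SL - 2*TL + Sb + 10*log10(A) = 223 - 2*57 + (-20) + 23 = 112

112 dB


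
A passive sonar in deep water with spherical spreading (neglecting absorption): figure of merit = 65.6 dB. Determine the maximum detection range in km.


1.91 km


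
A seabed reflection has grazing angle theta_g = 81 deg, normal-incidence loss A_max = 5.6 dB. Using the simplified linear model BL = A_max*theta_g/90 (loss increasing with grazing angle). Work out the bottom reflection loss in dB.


BL = A_max * theta_g / 90 = 5.6 * 81 / 90 = 5.04

5.04 dB


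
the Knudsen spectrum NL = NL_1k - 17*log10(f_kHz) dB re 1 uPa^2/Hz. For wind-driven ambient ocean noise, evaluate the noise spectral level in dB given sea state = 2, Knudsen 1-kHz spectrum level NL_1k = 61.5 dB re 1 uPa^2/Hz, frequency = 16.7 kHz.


NL = NL_1k - 17*log10(f_kHz) = 61.5 - 17*log10(16.7) = 61.5 - (20.79) = 40.71

40.71 dB


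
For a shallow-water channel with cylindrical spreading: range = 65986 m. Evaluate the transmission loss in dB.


TL = 10*log10(65986) = 48.19

48.19 dB


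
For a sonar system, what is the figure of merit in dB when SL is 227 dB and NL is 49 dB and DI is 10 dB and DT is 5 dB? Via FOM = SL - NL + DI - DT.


FOM = SL - NL + DI - DT = 227 - 49 + 10 - 5 = 183

183 dB


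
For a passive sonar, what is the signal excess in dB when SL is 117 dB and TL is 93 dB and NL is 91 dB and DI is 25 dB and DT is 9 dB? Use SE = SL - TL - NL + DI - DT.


-51 dB


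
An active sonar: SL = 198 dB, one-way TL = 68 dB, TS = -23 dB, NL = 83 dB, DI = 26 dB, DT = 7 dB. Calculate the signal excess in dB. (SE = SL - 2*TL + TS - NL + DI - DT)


SE = SL - 2*TL + TS - NL + DI - DT = 198 - 2*68 + (-23) - 83 + 26 - 7 = -25

-25 dB


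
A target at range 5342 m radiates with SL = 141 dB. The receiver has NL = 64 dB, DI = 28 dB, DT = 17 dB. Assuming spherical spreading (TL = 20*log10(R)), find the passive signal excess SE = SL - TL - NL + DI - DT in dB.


Step 1: TL = 20*log10(5342) = 74.55 dB
Step 2: SE = 141 - 74.55 - 64 + 28 - 17 = 13.45

13.45 dB


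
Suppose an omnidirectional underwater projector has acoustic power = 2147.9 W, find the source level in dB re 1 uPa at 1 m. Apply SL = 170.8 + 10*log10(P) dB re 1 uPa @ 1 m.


204.12 dB


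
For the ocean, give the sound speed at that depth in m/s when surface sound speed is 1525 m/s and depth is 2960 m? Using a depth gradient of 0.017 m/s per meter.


1575.32 m/s


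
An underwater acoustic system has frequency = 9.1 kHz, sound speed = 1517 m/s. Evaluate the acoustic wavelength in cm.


lambda = c/f = 1517 / 9100 = 0.1667 m = 16.67 cm

16.67 cm


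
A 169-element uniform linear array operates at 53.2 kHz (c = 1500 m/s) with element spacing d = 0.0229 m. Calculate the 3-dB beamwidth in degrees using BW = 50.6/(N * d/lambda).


Step 1: lambda = 1500/53200 = 0.0282 m
Step 2: d/lambda = 0.0229/0.0282 = 0.8121
Step 3: BW = 50.6/(N * d/lambda) = 50.6/(169 * 0.8121) = 0.37

0.37 deg


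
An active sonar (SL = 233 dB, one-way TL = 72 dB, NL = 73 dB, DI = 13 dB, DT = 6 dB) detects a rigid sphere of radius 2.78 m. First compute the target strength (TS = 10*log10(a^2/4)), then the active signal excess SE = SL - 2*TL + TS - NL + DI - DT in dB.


Step 1: TS = 10*log10(2.78^2/4) = 2.86 dB
Step 2: SE = SL - 2*TL + TS - NL + DI - DT = 233 - 2*72 + (2.86) - 73 + 13 - 6 = 25.86

25.86 dB


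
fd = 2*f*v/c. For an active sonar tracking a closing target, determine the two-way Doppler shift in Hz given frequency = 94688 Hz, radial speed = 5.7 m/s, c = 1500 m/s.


fd = 2*f*v/c = 2 * 94688 * 5.7 / 1500 = 719.63

719.63 Hz


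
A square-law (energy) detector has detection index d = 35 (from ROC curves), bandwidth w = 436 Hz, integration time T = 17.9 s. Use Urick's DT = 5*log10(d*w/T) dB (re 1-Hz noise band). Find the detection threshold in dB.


DT = 5*log10(d*w/T) = 5*log10(35 * 436 / 17.9) = 5*log10(852.51) = 14.65

14.65 dB


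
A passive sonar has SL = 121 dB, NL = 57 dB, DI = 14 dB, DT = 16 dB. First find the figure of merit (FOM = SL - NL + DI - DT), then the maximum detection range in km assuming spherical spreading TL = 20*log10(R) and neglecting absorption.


Step 1: FOM = SL - NL + DI - DT = 121 - 57 + 14 - 16 = 62 dB
Step 2: at max range FOM = TL = 20*log10(R), so R = 10^(62/20) = 1258.93 m = 1.26 km

1.26 km


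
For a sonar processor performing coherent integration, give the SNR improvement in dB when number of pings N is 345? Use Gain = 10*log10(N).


Gain = 10*log10(345) = 25.38

25.38 dB


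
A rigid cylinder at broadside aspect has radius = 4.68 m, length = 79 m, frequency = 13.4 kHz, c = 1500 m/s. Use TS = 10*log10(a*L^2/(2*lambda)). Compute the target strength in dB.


lambda = 1500/13400 = 0.11194 m
TS = 10*log10(4.68*79^2/(2*0.11194)) = 51.15

51.15 dB


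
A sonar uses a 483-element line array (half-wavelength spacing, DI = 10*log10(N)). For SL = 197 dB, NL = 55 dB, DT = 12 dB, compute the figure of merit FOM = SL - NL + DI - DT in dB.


Step 1: DI = 10*log10(483) = 26.84 dB
Step 2: FOM = SL - NL + DI - DT = 197 - 55 + 26.84 - 12 = 156.84

156.84 dB


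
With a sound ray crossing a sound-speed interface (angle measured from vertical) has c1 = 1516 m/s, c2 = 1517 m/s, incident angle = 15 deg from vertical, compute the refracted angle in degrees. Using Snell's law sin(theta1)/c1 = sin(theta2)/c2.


sin(theta2) = (c2/c1)*sin(theta1) = (1517/1516)*sin(15 deg) = 0.25899
theta2 = arcsin(0.25899) = 15.01

15.01 deg


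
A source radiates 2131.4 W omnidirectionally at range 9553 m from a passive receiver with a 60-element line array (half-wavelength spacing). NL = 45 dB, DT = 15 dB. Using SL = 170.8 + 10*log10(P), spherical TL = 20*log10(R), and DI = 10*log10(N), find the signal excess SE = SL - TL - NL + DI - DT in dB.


82.27 dB


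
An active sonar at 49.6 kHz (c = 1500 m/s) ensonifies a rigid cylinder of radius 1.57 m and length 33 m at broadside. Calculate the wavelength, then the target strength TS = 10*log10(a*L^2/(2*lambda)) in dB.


Step 1: lambda = c/f = 1500/49600 = 0.03024 m
Step 2: TS = 10*log10(a*L^2/(2*lambda)) = 10*log10(1.57*33^2/(2*0.03024)) = 44.51

44.51 dB


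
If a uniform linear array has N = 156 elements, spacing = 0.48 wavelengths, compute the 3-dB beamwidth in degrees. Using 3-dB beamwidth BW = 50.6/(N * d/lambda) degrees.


0.68 deg


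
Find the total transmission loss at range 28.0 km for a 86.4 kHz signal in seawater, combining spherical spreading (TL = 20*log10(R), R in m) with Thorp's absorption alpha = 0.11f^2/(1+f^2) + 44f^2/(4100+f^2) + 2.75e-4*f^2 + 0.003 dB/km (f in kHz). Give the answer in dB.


Step 1 (Thorp): alpha = 0.11*7464.96/(1+7464.96) + 44*7464.96/(4100+7464.96) + 2.75e-4*7464.96 + 0.003 = 30.567 dB/km
Step 2: TL_spread = 20*log10(28000) = 88.94 dB
Step 3: TL_abs = alpha*R = 30.567 * 28.0 = 855.88 dB
Step 4: TL_total = 88.94 + 855.88 = 944.82

944.82 dB


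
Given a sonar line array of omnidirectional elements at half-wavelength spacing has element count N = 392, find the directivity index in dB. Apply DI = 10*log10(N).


DI = 10*log10(392) = 25.93

25.93 dB


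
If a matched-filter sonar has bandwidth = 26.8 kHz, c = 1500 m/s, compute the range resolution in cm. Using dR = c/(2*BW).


dR = c/(2*BW) = 1500 / (2 * 26.8e3) = 0.028 m = 2.8 cm

2.8 cm


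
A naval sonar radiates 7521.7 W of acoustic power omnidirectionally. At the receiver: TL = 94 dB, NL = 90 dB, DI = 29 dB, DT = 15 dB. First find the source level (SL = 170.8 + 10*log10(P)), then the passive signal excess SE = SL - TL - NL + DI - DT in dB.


Step 1: SL = 170.8 + 10*log10(7521.7) = 209.56 dB
Step 2: SE = SL - TL - NL + DI - DT = 209.56 - 94 - 90 + 29 - 15 = 39.56

39.56 dB


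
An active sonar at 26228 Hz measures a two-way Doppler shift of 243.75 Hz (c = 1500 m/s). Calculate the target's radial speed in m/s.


From fd = 2*f*v/c, v = c*fd/(2*f) = 1500 * 243.75 / (2*26228) = 6.97

6.97 m/s


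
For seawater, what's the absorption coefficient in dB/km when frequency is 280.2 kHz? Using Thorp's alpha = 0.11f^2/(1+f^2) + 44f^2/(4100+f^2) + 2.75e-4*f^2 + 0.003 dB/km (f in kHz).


f^2 = 78512.04
alpha = 0.11*78512.04/(1+78512.04) + 44*78512.04/(4100+78512.04) + 2.75e-4*78512.04 + 0.003 = 63.52

63.52 dB/km


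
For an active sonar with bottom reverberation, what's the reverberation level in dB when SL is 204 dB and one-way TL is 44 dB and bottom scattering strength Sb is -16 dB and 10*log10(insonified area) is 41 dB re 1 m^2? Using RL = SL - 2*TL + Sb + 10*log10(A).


RL = SL - 2*TL + Sb + 10*log10(A) = 204 - 2*44 + (-16) + 41 = 141

141 dB


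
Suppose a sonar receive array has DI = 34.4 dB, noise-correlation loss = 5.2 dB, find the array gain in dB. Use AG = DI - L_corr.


AG = DI - L_corr = 34.4 - 5.2 = 29.2

29.2 dB


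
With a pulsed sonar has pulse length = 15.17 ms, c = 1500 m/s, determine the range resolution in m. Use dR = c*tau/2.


dR = c*tau/2 = 1500 * 15.17e-3 / 2 = 11.3775

11.3775 m


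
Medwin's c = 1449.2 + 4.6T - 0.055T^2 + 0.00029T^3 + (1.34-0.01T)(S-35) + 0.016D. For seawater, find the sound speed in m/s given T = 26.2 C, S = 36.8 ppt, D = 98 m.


c = 1449.2 + 4.6*26.2 - 0.055*26.2^2 + 0.00029*26.2^3 + (1.34 - 0.01*26.2)*(36.8 - 35) + 0.016*98 = 1540.69

1540.69 m/s


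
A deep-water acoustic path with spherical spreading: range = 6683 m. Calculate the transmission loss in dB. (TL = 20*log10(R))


76.5 dB


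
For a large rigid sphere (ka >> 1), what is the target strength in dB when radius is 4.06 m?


TS = 10*log10(4.06^2 / 4) = 10*log10(4.1209) = 6.15

6.15 dB


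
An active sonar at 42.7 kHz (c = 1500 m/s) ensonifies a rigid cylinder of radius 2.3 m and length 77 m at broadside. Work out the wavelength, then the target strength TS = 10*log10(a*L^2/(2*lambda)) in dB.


Step 1: lambda = c/f = 1500/42700 = 0.03513 m
Step 2: TS = 10*log10(a*L^2/(2*lambda)) = 10*log10(2.3*77^2/(2*0.03513)) = 52.88

52.88 dB


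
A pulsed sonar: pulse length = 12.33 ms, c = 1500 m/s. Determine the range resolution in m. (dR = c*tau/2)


9.2475 m


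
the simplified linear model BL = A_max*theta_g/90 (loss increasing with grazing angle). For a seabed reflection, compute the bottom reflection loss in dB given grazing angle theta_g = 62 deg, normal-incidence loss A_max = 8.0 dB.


BL = A_max * theta_g / 90 = 8.0 * 62 / 90 = 5.51

5.51 dB


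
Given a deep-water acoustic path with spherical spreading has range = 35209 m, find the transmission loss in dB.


TL = 20*log10(35209) = 90.93

90.93 dB


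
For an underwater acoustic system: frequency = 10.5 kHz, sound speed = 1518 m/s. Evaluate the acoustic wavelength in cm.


14.46 cm


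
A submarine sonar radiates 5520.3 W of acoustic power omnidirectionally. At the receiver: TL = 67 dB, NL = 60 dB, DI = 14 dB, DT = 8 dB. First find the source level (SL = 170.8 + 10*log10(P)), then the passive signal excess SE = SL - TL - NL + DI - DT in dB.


Step 1: SL = 170.8 + 10*log10(5520.3) = 208.22 dB
Step 2: SE = SL - TL - NL + DI - DT = 208.22 - 67 - 60 + 14 - 8 = 87.22

87.22 dB


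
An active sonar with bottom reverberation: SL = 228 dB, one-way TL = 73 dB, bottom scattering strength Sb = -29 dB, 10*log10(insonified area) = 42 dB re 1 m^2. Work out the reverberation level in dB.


95 dB


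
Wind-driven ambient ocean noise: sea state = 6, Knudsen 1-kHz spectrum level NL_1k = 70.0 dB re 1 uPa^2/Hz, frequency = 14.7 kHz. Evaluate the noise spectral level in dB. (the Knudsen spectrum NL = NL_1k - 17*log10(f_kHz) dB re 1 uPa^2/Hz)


50.16 dB


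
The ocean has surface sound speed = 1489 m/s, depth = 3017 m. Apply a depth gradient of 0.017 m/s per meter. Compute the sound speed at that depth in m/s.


c = 1489 + 0.017 * 3017 = 1540.289

1540.289 m/s


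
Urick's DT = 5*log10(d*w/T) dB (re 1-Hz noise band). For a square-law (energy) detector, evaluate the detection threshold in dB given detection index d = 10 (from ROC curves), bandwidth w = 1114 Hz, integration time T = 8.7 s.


15.54 dB


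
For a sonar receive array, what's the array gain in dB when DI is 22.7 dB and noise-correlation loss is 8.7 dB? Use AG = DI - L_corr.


14.0 dB


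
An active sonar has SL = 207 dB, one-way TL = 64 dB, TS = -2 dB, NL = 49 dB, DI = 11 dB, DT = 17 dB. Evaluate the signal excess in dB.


SE = SL - 2*TL + TS - NL + DI - DT = 207 - 2*64 + (-2) - 49 + 11 - 17 = 22

22 dB


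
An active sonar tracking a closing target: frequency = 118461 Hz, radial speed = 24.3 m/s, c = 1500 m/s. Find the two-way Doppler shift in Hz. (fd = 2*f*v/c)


fd = 2*f*v/c = 2 * 118461 * 24.3 / 1500 = 3838.14

3838.14 Hz


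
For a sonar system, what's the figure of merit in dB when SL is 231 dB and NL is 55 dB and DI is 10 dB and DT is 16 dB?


170 dB


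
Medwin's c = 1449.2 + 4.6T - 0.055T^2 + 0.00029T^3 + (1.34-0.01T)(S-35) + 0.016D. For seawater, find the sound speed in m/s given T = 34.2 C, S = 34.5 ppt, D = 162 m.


1555.88 m/s


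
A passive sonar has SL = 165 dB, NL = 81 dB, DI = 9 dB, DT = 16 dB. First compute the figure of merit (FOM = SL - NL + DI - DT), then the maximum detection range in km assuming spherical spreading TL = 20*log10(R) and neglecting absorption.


Step 1: FOM = SL - NL + DI - DT = 165 - 81 + 9 - 16 = 77 dB
Step 2: at max range FOM = TL = 20*log10(R), so R = 10^(77/20) = 7079.46 m = 7.08 km

7.08 km
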